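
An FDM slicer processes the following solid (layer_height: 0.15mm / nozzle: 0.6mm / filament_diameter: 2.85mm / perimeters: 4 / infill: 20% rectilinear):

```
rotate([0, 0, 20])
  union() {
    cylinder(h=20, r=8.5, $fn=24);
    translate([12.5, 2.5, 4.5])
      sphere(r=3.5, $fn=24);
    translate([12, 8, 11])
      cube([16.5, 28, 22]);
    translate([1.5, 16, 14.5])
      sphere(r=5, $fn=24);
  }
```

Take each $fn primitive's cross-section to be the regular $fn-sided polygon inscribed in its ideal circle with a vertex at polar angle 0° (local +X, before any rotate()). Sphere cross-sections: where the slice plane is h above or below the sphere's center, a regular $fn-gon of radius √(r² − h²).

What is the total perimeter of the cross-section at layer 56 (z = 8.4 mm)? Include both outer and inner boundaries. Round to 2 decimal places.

53.25 mm

At z = 8.4 mm: the r=8.5 cylinder gives a regular 24-gon of circumradius 8.5 (constant along its height) (perimeter = 2·24·8.500·sin(180°/24) = 53.25 mm); the sphere at (12.5, 2.5) is absent (|z−center|=3.900 > r=3.5); the cube at (12, 8) is absent (z outside [11, 33]); the sphere at (1.5, 16) is not intersected at this z (|z−center|=6.100 > r=5); Taking the union: only the r=8.5 cylinder is present, so the union is just that shape — boundary = 53.25 mm; (whole slice rotated 20° about Z — lengths, areas and connectivity unchanged). Overall, the cross-section is a single solid region. Total boundary length (outer) = 53.25 mm.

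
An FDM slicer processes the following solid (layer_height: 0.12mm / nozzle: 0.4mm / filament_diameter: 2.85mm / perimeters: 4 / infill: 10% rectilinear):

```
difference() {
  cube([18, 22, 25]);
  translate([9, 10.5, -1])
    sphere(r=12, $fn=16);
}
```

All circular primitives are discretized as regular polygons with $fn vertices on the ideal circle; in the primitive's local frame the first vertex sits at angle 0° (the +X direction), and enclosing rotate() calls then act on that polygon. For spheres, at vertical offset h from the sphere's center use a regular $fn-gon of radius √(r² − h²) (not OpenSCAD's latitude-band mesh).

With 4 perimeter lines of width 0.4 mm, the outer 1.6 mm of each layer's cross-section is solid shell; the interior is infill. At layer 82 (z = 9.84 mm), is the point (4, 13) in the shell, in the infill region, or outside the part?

At z = 9.84 mm: the 18×22 cube contributes its full rectangle; the r=12 sphere at (9, 10.5) contributes a regular 16-gon of circumradius √(12²−10.84²) = 5.147; After the difference (first − rest): starting from the 18×22 cube, the r=12 sphere at (9, 10.5) lies wholly inside it (removes its full 81.11 mm² and its 32.13 mm outline becomes a hole wall) — 1 connected region with 1 hole. Overall, the cross-section is one region with 1 hole. The nearest boundary edge runs (5.36, 14.14)→(4.24, 12.47); distance from the point to it = 0.50 mm. The point is inside the cross-section, 0.50 mm from the nearest boundary — within the 1.6 mm shell band (4 × 0.4).

shell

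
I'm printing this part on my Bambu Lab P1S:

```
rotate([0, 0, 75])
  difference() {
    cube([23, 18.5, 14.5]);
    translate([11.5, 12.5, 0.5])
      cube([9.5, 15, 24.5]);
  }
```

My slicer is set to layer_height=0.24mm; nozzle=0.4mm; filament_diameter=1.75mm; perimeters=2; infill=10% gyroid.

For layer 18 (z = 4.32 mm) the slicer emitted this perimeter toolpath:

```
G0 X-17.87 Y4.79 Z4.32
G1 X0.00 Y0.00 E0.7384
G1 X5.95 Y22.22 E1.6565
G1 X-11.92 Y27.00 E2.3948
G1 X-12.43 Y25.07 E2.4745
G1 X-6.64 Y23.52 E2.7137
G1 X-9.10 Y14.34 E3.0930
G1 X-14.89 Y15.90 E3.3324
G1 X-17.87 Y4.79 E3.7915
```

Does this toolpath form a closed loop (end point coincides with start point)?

yes

Start point (G0): (-17.87, 4.79). End point (last G1): the path returns to the start — closed.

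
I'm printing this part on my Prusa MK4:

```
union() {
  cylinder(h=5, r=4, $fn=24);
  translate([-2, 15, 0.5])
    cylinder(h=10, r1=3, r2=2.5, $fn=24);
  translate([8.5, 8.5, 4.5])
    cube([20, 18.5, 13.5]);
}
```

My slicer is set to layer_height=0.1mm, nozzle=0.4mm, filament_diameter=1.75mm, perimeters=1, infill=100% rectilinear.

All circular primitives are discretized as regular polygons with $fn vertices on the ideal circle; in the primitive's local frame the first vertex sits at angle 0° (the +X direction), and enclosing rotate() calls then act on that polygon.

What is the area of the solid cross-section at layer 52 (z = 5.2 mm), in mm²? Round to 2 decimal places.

At z = 5.2 mm: the cylinder is absent (z outside [0, 5]); the cone at (-2, 15) (r1=3→r2=2.5) has section circumradius 2.765 here — a regular 24-gon (area = (24/2)·2.765²·sin(360°/24) = 23.74 mm²); the cube at (8.5, 8.5) (footprint 20×18.5) is included at this height (area 370.00 mm²); Merging all regions: the 2 present regions are separate (no shared area or edge), so areas and boundary lengths simply add and each stays a separate island — area = 393.74 mm². Overall, the cross-section has 2 separate islands. Net area = 393.74 mm².

393.74 mm²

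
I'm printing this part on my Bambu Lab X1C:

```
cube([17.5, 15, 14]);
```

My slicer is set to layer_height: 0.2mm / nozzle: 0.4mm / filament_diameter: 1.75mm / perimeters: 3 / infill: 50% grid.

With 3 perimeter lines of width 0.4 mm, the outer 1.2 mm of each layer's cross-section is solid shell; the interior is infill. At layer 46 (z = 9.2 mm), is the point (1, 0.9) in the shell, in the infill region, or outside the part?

shell

At z = 9.2 mm: the cube is present — its section is the full 17.5×15 rectangle. Overall, the cross-section is a single solid region. The nearest boundary edge runs (0.00, 0.00)→(17.50, 0.00); distance from the point to it = 0.90 mm. The point is inside the cross-section, 0.90 mm from the nearest boundary — within the 1.2 mm shell band (3 × 0.4).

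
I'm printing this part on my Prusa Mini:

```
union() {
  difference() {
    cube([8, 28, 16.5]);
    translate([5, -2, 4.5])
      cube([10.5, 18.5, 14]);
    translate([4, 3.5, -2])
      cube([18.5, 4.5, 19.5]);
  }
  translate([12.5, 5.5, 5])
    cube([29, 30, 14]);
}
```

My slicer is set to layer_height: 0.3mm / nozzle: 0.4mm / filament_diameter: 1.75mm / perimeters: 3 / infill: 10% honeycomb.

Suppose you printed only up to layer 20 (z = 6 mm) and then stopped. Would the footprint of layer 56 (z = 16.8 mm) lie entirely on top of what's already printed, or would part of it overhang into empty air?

entirely on top

Compare the two slices. At z = 6: the 8×28 cube contributes its full rectangle (area 224.00 mm²); the 10.5×18.5 cube at (5, -2) contributes its full rectangle (area 194.25 mm²); the cube at (4, 3.5) is present — its section is the full 18.5×4.5 rectangle (area 83.25 mm²); Subtracting the remaining from the first: starting from the 8×28 cube (224.00 mm²), the 10.5×18.5 cube at (5, -2) partially overlaps it — only the 49.50 mm² overlap (of its 194.25 mm²) is removed, clipping the outline; the 18.5×4.5 cube at (4, 3.5) partially overlaps it — only the 4.50 mm² overlap (of its 83.25 mm²) is removed, clipping the outline — area = 170.00 mm²; the cube at (12.5, 5.5) is present — its section is the full 29×30 rectangle (area 870.00 mm²); Taking the union: the 2 present regions are separate (no shared area or edge), so areas and boundary lengths simply add and each stays a separate island — area = 1040.00 mm². At z = 16.8: the cube does not reach this height (z outside [0, 16.5]); the cube at (5, -2) (footprint 10.5×18.5) is included at this height (area 194.25 mm²); the cube at (4, 3.5) is present — its section is the full 18.5×4.5 rectangle (area 83.25 mm²); Taking the first minus the rest: the first operand is absent here, so nothing remains; the cube at (12.5, 5.5) is present — its section is the full 29×30 rectangle (area 870.00 mm²); Taking the union: only the 29×30 cube at (12.5, 5.5) is present, so the union is just that shape — area = 870.00 mm². Checking containment: the cross-section at z = 16.8 is a subset of the cross-section at z = 6.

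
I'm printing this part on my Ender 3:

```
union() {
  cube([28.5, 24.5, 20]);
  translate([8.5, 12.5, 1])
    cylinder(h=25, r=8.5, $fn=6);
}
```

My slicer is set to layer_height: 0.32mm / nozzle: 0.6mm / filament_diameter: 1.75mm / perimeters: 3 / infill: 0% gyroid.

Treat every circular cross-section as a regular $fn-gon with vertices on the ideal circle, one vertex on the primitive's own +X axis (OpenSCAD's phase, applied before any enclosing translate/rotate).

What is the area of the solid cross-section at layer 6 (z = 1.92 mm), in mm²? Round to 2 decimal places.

At z = 1.92 mm: the 28.5×24.5 cube contributes its full rectangle (area 698.25 mm²); the r=8.5 cylinder at (8.5, 12.5) gives a regular 6-gon of circumradius 8.5 (constant along its height) (area = (6/2)·8.500²·sin(360°/6) = 187.71 mm²); Combining (union): the r=8.5 cylinder at (8.5, 12.5) lies entirely inside the 28.5×24.5 cube, so the union is just the 28.5×24.5 cube — area = 698.25 mm². Overall, the cross-section is a single solid region. Net area = 698.25 mm².

698.25 mm²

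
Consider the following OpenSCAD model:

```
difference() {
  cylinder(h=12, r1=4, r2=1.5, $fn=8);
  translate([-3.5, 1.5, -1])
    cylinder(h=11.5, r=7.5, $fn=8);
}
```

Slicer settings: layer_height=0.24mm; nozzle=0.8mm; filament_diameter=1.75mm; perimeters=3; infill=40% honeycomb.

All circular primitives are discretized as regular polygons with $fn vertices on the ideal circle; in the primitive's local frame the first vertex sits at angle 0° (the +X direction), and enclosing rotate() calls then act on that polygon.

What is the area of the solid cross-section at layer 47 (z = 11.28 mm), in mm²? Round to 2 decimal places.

7.70 mm²

At z = 11.28 mm: the cone (r1=4→r2=1.5) has section circumradius 1.650 here — a regular 8-gon (area = (8/2)·1.650²·sin(360°/8) = 7.70 mm²); the cylinder at (-3.5, 1.5) is absent (z outside [-1, 10.5]); After the difference (first − rest): none of the subtracted shapes is present at this height, so the cone is unchanged — area = 7.70 mm². Overall, the cross-section is a single solid region. Net area = 7.70 mm².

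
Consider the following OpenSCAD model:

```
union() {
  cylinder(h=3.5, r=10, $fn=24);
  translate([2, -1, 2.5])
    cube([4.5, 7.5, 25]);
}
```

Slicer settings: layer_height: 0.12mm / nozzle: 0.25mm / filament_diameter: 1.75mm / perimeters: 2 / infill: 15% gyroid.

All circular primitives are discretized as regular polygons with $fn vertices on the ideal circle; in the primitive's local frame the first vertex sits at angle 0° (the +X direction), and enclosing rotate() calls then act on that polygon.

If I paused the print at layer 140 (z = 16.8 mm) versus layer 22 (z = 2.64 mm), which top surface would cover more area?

Layer 140 (z = 16.8): the cylinder does not reach this height (z outside [0, 3.5]); the cube at (2, -1) is present — its section is the full 4.5×7.5 rectangle (area 33.75 mm²); Taking the union: only the 4.5×7.5 cube at (2, -1) is present, so the union is just that shape — area = 33.75 mm². So its area = 33.75 mm². Layer 22 (z = 2.64): the r=10 cylinder contributes a regular 24-gon of circumradius 10 (area = (24/2)·10.000²·sin(360°/24) = 310.58 mm²); the cube at (2, -1) is present — its section is the full 4.5×7.5 rectangle (area 33.75 mm²); Taking the union: the 4.5×7.5 cube at (2, -1) lies entirely inside the r=10 cylinder, so the union is just the r=10 cylinder — area = 310.58 mm². So its area = 310.58 mm². Layer 22 is larger (310.58 vs 33.75 mm²).

layer 22 (z = 2.64 mm)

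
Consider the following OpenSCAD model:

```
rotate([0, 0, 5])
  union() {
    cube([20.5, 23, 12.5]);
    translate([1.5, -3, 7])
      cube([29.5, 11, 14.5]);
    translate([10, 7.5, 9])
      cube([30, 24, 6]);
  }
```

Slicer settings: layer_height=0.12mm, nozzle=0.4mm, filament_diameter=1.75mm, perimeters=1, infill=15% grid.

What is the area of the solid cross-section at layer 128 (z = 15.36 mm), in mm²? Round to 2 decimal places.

At z = 15.36 mm: the cube is not intersected at this z (z outside [0, 12.5]); the cube at (1.5, -3) (footprint 29.5×11) is included at this height (area 324.50 mm²); the cube at (10, 7.5) does not reach this height (z outside [9, 15]); Taking the union: only the 29.5×11 cube at (1.5, -3) is present, so the union is just that shape — area = 324.50 mm²; (rotated 5° about Z; rotation is an isometry so areas/perimeters/island counts are preserved). Overall, the cross-section is a single solid region. Net area = 324.50 mm².

324.50 mm²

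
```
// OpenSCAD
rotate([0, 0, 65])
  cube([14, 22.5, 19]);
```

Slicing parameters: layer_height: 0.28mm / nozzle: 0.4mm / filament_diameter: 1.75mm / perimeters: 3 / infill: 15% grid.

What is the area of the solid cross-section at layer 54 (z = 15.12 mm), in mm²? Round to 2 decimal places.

315.00 mm²

At z = 15.12 mm: the 14×22.5 cube contributes its full rectangle (area 315.00 mm²); (rotated 65° about Z; rotation is an isometry so areas/perimeters/island counts are preserved). Overall, the cross-section is a single solid region. Net area = 315.00 mm².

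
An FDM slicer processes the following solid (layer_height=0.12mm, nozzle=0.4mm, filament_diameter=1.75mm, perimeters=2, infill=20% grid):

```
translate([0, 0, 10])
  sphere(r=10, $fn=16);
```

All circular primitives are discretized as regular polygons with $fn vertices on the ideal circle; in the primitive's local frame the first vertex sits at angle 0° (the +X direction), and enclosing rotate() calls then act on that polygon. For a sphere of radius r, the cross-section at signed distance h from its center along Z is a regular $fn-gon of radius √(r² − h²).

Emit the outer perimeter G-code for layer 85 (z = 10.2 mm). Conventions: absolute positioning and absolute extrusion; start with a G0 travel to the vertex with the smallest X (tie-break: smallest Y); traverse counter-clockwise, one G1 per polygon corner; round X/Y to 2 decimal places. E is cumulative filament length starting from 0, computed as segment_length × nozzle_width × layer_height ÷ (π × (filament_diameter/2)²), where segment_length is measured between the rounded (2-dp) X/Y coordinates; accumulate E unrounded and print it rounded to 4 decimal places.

G0 X-10.00 Y0.00 Z10.20
G1 X-9.24 Y-3.83 E0.0779
G1 X-7.07 Y-7.07 E0.1557
G1 X-3.83 Y-9.24 E0.2336
G1 X0.00 Y-10.00 E0.3115
G1 X3.83 Y-9.24 E0.3894
G1 X7.07 Y-7.07 E0.4672
G1 X9.24 Y-3.83 E0.5450
G1 X10.00 Y0.00 E0.6230
G1 X9.24 Y3.83 E0.7009
G1 X7.07 Y7.07 E0.7787
G1 X3.83 Y9.24 E0.8565
G1 X0.00 Y10.00 E0.9345
G1 X-3.83 Y9.24 E1.0124
G1 X-7.07 Y7.07 E1.0902
G1 X-9.24 Y3.83 E1.1680
G1 X-10.00 Y0.00 E1.2459

At z = 10.2 mm: the sphere: section is a regular 16-gon, circumradius = √(r²−h²) = √(10²−0.2²) = 9.998. The outline is a single polygon with 16 vertices. Extrusion per mm of travel: 0.4 × 0.12 / (π × 0.875²) = 0.019956. Accumulating E over each segment gives final E = 1.2459.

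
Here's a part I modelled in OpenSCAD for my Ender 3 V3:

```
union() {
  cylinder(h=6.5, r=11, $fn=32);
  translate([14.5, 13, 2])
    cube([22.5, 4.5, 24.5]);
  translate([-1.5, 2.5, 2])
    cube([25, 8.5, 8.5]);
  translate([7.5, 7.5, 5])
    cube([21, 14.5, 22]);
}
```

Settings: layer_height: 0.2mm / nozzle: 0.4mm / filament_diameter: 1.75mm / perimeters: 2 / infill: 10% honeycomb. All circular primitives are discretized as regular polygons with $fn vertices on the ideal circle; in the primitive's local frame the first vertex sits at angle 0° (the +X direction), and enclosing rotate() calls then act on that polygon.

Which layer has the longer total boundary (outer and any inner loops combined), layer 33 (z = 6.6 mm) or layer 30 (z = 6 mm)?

Layer 33 (z = 6.6): the cylinder is not intersected at this z (z outside [0, 6.5]); the cube at (14.5, 13) (footprint 22.5×4.5) is included at this height (perimeter 54.00 mm); the cube at (-1.5, 2.5) is present — its section is the full 25×8.5 rectangle (perimeter 67.00 mm); the 21×14.5 cube at (7.5, 7.5) contributes its full rectangle (perimeter 71.00 mm); Taking the union: the regions partially overlap (shared area 119.00 mm²), so the edge portions inside another operand are dropped and the merged outline is re-measured after clipping — boundary = 116.00 mm. So its perimeter = 116.00 mm. Layer 30 (z = 6): the cylinder: section is a regular 32-gon, circumradius r=11 (perimeter = 2·32·11.000·sin(180°/32) = 69.00 mm); the cube at (14.5, 13) (footprint 22.5×4.5) is included at this height (perimeter 54.00 mm); the 25×8.5 cube at (-1.5, 2.5) contributes its full rectangle (perimeter 67.00 mm); the cube at (7.5, 7.5) (footprint 21×14.5) is included at this height (perimeter 71.00 mm); Merging all regions: the regions partially overlap (shared area 198.88 mm²), so the edge portions inside another operand are dropped and the merged outline is re-measured after clipping — boundary = 148.24 mm. So its perimeter = 148.24 mm. Layer 30 is larger (148.24 vs 116.00 mm).

layer 30 (z = 6 mm)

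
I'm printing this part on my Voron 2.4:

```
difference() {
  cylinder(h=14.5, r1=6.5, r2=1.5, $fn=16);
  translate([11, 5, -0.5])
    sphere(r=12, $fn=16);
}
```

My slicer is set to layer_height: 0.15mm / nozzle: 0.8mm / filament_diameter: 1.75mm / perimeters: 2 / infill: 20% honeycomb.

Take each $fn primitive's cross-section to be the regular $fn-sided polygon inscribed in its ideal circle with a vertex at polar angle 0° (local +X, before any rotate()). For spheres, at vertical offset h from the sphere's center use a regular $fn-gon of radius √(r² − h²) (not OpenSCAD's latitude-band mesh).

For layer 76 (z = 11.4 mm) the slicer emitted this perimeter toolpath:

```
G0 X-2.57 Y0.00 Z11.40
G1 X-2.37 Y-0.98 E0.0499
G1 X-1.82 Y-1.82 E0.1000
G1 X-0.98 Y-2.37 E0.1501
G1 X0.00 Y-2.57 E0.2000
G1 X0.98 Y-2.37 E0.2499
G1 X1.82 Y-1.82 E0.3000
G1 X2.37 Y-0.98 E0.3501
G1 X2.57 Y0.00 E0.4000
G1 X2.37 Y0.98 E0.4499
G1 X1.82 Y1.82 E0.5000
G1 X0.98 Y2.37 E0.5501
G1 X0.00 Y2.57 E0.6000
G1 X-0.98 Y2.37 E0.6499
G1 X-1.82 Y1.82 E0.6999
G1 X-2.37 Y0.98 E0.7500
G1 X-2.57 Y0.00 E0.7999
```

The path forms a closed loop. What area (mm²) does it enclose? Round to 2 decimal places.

20.19 mm²

Apply the shoelace formula to the sequence of (X, Y) vertices; enclosed area = 20.19 mm².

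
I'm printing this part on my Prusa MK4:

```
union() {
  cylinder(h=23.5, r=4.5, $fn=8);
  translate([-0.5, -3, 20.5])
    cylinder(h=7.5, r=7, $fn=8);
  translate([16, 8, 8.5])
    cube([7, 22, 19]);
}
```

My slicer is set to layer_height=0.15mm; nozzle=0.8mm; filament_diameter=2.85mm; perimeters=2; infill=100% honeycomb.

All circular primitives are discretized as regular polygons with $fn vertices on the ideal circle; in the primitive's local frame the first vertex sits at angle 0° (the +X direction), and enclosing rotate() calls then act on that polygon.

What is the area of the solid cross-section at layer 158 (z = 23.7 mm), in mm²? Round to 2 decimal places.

292.59 mm²

At z = 23.7 mm: the cylinder does not reach this height (z outside [0, 23.5]); the cylinder at (-0.5, -3): section is a regular 8-gon, circumradius r=7 (area = (8/2)·7.000²·sin(360°/8) = 138.59 mm²); the cube at (16, 8) is present — its section is the full 7×22 rectangle (area 154.00 mm²); Merging all regions: the 2 present regions are separate (no shared area or edge), so areas and boundary lengths simply add and each stays a separate island — area = 292.59 mm². Overall, the cross-section has 2 separate islands. Net area = 292.59 mm².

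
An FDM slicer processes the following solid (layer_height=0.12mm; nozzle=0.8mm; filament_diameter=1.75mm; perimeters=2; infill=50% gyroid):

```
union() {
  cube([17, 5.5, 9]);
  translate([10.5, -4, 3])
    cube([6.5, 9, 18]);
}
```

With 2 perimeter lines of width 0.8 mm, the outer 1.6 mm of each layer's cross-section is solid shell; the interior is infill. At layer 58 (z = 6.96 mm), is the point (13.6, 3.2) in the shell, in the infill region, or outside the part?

At z = 6.96 mm: the 17×5.5 cube contributes its full rectangle; the cube at (10.5, -4) (footprint 6.5×9) is included at this height; Combining (union): the regions partially overlap (shared area 32.50 mm²), so overlapping operands fuse into one piece — 1 connected region. Overall, the cross-section is a single solid region. The nearest boundary edge runs (0.00, 5.50)→(17.00, 5.50); distance from the point to it = 2.30 mm. The point is inside the cross-section and 2.30 mm from the nearest boundary — more than the 1.6 mm shell width (2 × 0.8), so it's in the infill interior.

infill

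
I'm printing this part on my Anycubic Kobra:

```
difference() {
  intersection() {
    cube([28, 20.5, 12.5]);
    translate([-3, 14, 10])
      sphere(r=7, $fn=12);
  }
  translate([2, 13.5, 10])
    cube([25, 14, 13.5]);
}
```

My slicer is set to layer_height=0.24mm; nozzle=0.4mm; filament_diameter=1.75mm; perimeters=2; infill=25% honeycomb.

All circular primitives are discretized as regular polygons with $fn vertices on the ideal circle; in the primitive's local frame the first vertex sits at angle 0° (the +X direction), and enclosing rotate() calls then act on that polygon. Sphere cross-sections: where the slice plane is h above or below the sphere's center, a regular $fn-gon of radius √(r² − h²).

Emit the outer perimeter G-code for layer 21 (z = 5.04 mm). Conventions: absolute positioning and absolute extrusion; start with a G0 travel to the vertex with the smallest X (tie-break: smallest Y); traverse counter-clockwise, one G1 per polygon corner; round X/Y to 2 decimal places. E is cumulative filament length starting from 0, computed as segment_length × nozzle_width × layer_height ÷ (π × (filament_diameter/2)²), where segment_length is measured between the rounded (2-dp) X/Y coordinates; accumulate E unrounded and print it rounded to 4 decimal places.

G0 X0.00 Y10.25 Z5.04
G1 X1.28 Y11.53 E0.0722
G1 X1.94 Y14.00 E0.1743
G1 X1.28 Y16.47 E0.2763
G1 X0.00 Y17.75 E0.3486
G1 X0.00 Y10.25 E0.6479

At z = 5.04 mm: the cube (footprint 28×20.5) is included at this height; the r=7 sphere at (-3, 14) slices to a regular 12-gon of circumradius 4.939 (√(r²−h²) with h=4.96 from center); Taking the intersection: the r=7 sphere at (-3, 14) partially overlaps the 28×20.5 cube; clipping to the common part keeps 9.58 mm² — 1 connected region; the cube at (2, 13.5) is absent (z outside [10, 23.5]); Subtracting the remaining from the first: none of the subtracted shapes is present at this height, so that combined region is unchanged — 1 connected region. The outline is a single polygon with 5 vertices. Extrusion per mm of travel: 0.4 × 0.24 / (π × 0.875²) = 0.039912. Accumulating E over each segment gives final E = 0.6479.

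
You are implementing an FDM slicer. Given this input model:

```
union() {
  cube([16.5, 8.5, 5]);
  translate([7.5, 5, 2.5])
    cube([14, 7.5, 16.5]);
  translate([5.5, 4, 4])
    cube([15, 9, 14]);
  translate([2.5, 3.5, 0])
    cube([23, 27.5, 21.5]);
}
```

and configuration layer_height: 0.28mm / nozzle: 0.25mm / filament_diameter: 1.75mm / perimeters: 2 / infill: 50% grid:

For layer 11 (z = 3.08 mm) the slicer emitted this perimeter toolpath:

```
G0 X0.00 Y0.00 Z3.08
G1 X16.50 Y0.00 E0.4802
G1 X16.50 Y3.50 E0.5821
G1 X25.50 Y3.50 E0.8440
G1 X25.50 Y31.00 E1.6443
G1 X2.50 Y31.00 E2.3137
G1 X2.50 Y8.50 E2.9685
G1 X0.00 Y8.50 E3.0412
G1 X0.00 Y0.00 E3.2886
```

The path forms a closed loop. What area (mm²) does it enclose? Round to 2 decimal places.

Apply the shoelace formula to the sequence of (X, Y) vertices; enclosed area = 702.75 mm².

702.75 mm²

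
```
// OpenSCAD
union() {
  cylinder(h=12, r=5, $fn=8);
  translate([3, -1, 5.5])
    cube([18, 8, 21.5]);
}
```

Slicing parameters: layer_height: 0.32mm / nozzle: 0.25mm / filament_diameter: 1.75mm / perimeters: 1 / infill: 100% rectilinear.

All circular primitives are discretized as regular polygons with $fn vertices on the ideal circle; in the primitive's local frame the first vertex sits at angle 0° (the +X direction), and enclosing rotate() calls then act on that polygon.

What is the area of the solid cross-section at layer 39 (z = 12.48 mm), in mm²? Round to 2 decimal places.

At z = 12.48 mm: the cylinder does not reach this height (z outside [0, 12]); the 18×8 cube at (3, -1) contributes its full rectangle (area 144.00 mm²); Merging all regions: only the 18×8 cube at (3, -1) is present, so the union is just that shape — area = 144.00 mm². Overall, the cross-section is a single solid region. Net area = 144.00 mm².

144.00 mm²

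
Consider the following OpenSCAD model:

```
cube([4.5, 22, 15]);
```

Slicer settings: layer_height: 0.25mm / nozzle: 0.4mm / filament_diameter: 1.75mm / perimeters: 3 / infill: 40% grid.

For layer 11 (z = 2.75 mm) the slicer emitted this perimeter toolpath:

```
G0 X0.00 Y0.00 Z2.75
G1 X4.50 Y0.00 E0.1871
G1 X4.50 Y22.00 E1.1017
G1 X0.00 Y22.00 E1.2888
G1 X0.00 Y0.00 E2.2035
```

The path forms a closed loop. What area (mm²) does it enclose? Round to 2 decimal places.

99.00 mm²

Apply the shoelace formula to the sequence of (X, Y) vertices; enclosed area = 99.00 mm².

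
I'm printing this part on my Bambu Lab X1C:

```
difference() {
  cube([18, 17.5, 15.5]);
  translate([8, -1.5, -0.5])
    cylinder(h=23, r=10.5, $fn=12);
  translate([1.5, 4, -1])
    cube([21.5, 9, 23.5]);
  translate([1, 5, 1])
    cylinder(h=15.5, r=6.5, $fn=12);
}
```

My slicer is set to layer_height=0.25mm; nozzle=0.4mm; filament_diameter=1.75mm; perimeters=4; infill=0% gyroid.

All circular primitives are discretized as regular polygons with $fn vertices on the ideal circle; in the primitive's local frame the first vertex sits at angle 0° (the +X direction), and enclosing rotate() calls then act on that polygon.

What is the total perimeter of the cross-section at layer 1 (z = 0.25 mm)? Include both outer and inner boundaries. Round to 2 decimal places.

69.08 mm

At z = 0.25 mm: the cube (footprint 18×17.5) is included at this height (perimeter 71.00 mm); the r=10.5 cylinder at (8, -1.5) contributes a regular 12-gon of circumradius 10.5 (perimeter = 2·12·10.500·sin(180°/12) = 65.22 mm); the cube at (1.5, 4) (footprint 21.5×9) is included at this height (perimeter 61.00 mm); the cylinder at (1, 5) is not intersected at this z (z outside [1, 16.5]); After the difference (first − rest): starting from the 18×17.5 cube, the r=10.5 cylinder at (8, -1.5) partially overlaps it — only the 127.88 mm² overlap (of its 330.75 mm²) is removed, clipping the outline; the 21.5×9 cube at (1.5, 4) partially overlaps it — only the 93.22 mm² overlap (of its 193.50 mm²) is removed, clipping the outline — boundary = 69.08 mm. Overall, the cross-section has 2 separate islands. Total boundary length (outer) = 69.08 mm.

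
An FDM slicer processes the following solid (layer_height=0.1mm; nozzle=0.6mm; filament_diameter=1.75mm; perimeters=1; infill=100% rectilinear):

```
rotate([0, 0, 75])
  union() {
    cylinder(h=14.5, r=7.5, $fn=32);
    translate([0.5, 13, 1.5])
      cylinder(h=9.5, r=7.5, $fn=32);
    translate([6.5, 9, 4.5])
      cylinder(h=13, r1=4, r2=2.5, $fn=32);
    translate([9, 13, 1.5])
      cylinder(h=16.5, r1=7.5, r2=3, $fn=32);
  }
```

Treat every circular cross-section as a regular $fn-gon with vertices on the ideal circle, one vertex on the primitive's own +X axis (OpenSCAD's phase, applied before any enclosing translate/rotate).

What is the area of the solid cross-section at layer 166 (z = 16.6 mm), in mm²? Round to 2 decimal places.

53.78 mm²

At z = 16.6 mm: the cylinder is not intersected at this z (z outside [0, 14.5]); the cylinder at (0.5, 13) does not reach this height (z outside [1.5, 11]); the cone at (6.5, 9) contributes a regular 32-gon of circumradius 2.604 (interpolated between r1=4 and r2=2.5 at t=0.931) (area = (32/2)·2.604²·sin(360°/32) = 21.16 mm²); the cone at (9, 13) contributes a regular 32-gon of circumradius 3.382 (interpolated between r1=7.5 and r2=3 at t=0.915) (area = (32/2)·3.382²·sin(360°/32) = 35.70 mm²); Taking the union: the regions partially overlap — summed areas 56.86 mm² minus the doubly-counted overlap 3.08 mm² gives 53.78 mm² — area = 53.78 mm²; (rotated 75° about Z; rotation is an isometry so areas/perimeters/island counts are preserved). Overall, the cross-section is a single solid region. Net area = 53.78 mm².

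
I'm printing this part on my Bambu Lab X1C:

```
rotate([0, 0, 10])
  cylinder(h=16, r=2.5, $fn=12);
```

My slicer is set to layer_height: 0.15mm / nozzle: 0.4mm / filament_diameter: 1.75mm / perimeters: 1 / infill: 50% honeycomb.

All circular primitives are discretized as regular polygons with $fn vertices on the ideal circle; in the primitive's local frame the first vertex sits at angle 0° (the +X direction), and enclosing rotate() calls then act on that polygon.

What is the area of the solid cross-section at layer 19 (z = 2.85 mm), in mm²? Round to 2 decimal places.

At z = 2.85 mm: the r=2.5 cylinder contributes a regular 12-gon of circumradius 2.5 (area = (12/2)·2.500²·sin(360°/12) = 18.75 mm²); (rotated 10° about Z; rotation is an isometry so areas/perimeters/island counts are preserved). Overall, the cross-section is a single solid region. Net area = 18.75 mm².

18.75 mm²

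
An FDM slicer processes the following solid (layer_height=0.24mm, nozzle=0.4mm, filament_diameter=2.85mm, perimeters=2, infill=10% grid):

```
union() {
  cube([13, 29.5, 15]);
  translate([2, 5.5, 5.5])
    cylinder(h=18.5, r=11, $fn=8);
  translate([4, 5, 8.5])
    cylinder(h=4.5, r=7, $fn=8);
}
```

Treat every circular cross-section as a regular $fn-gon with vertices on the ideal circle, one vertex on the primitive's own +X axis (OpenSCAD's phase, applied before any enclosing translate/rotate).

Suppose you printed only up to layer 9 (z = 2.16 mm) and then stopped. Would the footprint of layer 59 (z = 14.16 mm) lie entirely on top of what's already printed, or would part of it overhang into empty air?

Compare the two slices. At z = 2.16: the cube (footprint 13×29.5) is included at this height (area 383.50 mm²); the cylinder at (2, 5.5) is absent (z outside [5.5, 24]); the cylinder at (4, 5) does not reach this height (z outside [8.5, 13]); Combining (union): only the 13×29.5 cube is present, so the union is just that shape — area = 383.50 mm². At z = 14.16: the cube (footprint 13×29.5) is included at this height (area 383.50 mm²); the cylinder at (2, 5.5): section is a regular 8-gon, circumradius r=11 (area = (8/2)·11.000²·sin(360°/8) = 342.24 mm²); the cylinder at (4, 5) is not intersected at this z (z outside [8.5, 13]); Combining (union): the regions partially overlap — summed areas 725.74 mm² minus the doubly-counted overlap 171.97 mm² gives 553.77 mm² — area = 553.77 mm². Checking containment: at z = 14.16 the cross-section extends beyond the z = 2.16 cross-section by about 170.27 mm².

part overhangs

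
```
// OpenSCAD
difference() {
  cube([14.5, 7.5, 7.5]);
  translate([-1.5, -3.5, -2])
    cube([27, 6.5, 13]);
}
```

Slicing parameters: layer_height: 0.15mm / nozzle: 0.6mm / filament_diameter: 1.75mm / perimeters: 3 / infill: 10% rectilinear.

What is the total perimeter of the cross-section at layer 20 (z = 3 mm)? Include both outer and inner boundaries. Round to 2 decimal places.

38.00 mm

At z = 3 mm: the cube is present — its section is the full 14.5×7.5 rectangle (perimeter 44.00 mm); the cube at (-1.5, -3.5) (footprint 27×6.5) is included at this height (perimeter 67.00 mm); Subtracting the remaining from the first: starting from the 14.5×7.5 cube, the 27×6.5 cube at (-1.5, -3.5) partially overlaps it — only the 43.50 mm² overlap (of its 175.50 mm²) is removed, clipping the outline — boundary = 38.00 mm. Overall, the cross-section is a single solid region. Total boundary length (outer) = 38.00 mm.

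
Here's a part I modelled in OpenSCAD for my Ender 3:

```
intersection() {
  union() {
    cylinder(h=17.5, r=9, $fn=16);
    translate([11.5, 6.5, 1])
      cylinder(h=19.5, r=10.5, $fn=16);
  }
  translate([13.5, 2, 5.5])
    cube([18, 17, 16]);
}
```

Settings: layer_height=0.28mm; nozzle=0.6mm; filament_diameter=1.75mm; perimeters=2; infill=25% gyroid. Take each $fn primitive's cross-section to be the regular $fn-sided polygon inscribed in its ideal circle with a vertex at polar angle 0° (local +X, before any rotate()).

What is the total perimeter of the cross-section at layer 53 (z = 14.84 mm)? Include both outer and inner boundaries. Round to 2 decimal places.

41.01 mm

At z = 14.84 mm: the cylinder: section is a regular 16-gon, circumradius r=9 (perimeter = 2·16·9.000·sin(180°/16) = 56.19 mm); the r=10.5 cylinder at (11.5, 6.5) contributes a regular 16-gon of circumradius 10.5 (perimeter = 2·16·10.500·sin(180°/16) = 65.55 mm); Combining (union): the regions partially overlap (shared area 58.17 mm²), so the edge portions inside another operand are dropped and the merged outline is re-measured after clipping — boundary = 90.31 mm; the cube at (13.5, 2) is present — its section is the full 18×17 rectangle (perimeter 70.00 mm); After intersecting: the 18×17 cube at (13.5, 2) partially overlaps that combined region; clipping to the common part keeps 99.96 mm² — boundary = 41.01 mm. Overall, the cross-section is a single solid region. Total boundary length (outer) = 41.01 mm.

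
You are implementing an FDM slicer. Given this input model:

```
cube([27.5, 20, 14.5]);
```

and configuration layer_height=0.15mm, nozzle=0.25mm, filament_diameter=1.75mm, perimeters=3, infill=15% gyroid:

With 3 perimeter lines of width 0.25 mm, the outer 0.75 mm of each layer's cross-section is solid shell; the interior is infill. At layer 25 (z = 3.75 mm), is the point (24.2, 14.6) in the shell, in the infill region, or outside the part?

infill

At z = 3.75 mm: the cube is present — its section is the full 27.5×20 rectangle. Overall, the cross-section is a single solid region. The nearest boundary edge runs (27.50, 0.00)→(27.50, 20.00); distance from the point to it = 3.30 mm. The point is inside the cross-section and 3.30 mm from the nearest boundary — more than the 0.75 mm shell width (3 × 0.25), so it's in the infill interior.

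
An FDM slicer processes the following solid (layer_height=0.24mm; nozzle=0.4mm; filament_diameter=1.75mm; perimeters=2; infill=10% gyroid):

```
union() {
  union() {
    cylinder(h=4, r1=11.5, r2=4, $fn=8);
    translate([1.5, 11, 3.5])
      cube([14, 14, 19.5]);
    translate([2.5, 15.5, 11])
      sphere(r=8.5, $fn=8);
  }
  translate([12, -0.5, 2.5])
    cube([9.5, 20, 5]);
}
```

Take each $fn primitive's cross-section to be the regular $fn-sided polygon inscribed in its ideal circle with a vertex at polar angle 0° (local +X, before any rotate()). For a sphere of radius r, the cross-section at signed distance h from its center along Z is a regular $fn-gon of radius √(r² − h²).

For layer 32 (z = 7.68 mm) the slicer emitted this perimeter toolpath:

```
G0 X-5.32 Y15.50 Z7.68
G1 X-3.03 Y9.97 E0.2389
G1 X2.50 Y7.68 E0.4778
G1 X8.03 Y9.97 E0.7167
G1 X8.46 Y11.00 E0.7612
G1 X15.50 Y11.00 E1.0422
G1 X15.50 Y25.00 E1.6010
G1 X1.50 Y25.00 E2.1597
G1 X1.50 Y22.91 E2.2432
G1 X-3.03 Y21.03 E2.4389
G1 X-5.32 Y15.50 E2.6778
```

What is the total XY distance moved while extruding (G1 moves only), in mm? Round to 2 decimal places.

Sum the Euclidean lengths of each G1 segment: total = 67.09 mm.

67.09 mm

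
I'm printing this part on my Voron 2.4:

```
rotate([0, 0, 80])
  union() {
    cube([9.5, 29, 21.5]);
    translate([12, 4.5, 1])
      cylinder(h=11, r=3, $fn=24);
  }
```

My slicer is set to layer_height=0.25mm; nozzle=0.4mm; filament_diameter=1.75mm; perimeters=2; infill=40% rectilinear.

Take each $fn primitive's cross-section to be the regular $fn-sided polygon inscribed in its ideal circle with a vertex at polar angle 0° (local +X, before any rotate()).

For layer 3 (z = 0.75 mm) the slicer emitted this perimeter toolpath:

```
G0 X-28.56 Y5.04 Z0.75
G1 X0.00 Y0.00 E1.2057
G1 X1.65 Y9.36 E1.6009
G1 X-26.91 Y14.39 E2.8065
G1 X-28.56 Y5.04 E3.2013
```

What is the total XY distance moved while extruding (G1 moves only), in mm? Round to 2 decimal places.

Sum the Euclidean lengths of each G1 segment: total = 77.00 mm.

77.00 mm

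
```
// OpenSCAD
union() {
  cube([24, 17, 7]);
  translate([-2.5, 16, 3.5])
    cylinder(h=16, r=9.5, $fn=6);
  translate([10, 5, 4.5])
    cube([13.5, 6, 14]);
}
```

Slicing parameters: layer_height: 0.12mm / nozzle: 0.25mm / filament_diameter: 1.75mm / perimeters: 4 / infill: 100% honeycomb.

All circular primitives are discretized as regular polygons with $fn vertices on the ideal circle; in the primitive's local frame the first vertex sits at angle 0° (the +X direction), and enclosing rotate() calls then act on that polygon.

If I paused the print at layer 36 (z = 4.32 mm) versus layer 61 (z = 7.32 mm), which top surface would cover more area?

Layer 36 (z = 4.32): the 24×17 cube contributes its full rectangle (area 408.00 mm²); the cylinder at (-2.5, 16): section is a regular 6-gon, circumradius r=9.5 (area = (6/2)·9.500²·sin(360°/6) = 234.48 mm²); the cube at (10, 5) is absent (z outside [4.5, 18.5]); Merging all regions: the regions partially overlap — summed areas 642.48 mm² minus the doubly-counted overlap 44.76 mm² gives 597.71 mm² — area = 597.71 mm². So its area = 597.71 mm². Layer 61 (z = 7.32): the cube is absent (z outside [0, 7]); the r=9.5 cylinder at (-2.5, 16) gives a regular 6-gon of circumradius 9.5 (constant along its height) (area = (6/2)·9.500²·sin(360°/6) = 234.48 mm²); the cube at (10, 5) (footprint 13.5×6) is included at this height (area 81.00 mm²); Combining (union): the 2 present regions are separate (no shared area or edge), so areas and boundary lengths simply add and each stays a separate island — area = 315.48 mm². So its area = 315.48 mm². Layer 36 is larger (597.71 vs 315.48 mm²).

layer 36 (z = 4.32 mm)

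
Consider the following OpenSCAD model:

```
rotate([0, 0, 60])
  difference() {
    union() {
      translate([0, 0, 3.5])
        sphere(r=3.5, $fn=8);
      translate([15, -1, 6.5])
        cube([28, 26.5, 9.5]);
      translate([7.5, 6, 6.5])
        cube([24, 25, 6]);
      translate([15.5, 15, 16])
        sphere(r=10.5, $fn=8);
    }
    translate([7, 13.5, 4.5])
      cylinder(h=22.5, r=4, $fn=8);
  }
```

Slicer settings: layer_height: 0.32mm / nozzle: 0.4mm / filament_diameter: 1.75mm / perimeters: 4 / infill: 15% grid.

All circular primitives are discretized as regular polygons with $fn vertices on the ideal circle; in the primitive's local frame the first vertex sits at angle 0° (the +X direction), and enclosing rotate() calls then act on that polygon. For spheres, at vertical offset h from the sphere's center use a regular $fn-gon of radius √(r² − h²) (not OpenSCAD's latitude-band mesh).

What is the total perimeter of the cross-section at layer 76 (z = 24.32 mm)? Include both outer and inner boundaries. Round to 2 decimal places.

At z = 24.32 mm: the sphere is not intersected at this z (|z−center|=20.820 > r=3.5); the cube at (15, -1) is not intersected at this z (z outside [6.5, 16]); the cube at (7.5, 6) does not reach this height (z outside [6.5, 12.5]); the r=10.5 sphere at (15.5, 15) slices to a regular 8-gon of circumradius 6.405 (√(r²−h²) with h=8.32 from center) (perimeter = 2·8·6.405·sin(180°/8) = 39.22 mm); Taking the union: only the r=10.5 sphere at (15.5, 15) is present, so the union is just that shape — boundary = 39.22 mm; the r=4 cylinder at (7, 13.5) contributes a regular 8-gon of circumradius 4 (perimeter = 2·8·4.000·sin(180°/8) = 24.49 mm); Subtracting the remaining from the first: starting from that combined region, the r=4 cylinder at (7, 13.5) partially overlaps it — only the 3.90 mm² overlap (of its 45.25 mm²) is removed, clipping the outline — boundary = 39.32 mm; (whole slice rotated 60° about Z — lengths, areas and connectivity unchanged). Overall, the cross-section is a single solid region. Total boundary length (outer) = 39.32 mm.

39.32 mm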